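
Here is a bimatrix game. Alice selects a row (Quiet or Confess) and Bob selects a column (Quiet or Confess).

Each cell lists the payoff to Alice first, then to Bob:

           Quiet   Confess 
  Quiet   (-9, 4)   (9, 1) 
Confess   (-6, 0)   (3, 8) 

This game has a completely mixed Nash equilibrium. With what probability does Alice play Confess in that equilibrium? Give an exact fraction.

3/11

Let r be the probability that Alice plays Quiet. In a completely mixed equilibrium, Bob must be indifferent between Quiet and Confess.
Bob's expected payoff from Quiet is 4r; from Confess it is r + 8(1−r).
Setting these equal: 4r = −7r + 8, so r = 8/11.
Therefore Alice plays Confess with probability 1 − 8/11 = 3/11.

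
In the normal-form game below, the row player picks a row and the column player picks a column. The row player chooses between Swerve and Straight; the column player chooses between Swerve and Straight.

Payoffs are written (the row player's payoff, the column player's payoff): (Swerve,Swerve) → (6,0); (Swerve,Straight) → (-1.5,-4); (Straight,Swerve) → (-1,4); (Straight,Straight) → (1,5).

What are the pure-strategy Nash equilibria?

(Swerve, Swerve): the row player gets 6 ≥ -1 from Straight, and the column player gets 0 ≥ -4 from Straight — Nash equilibrium.
(Swerve, Straight): the row player prefers Straight (1 > -1.5); the column player prefers Swerve (0 > -4) — not an equilibrium.
(Straight, Swerve): the row player prefers Swerve (6 > -1); the column player prefers Straight (5 > 4) — not an equilibrium.
(Straight, Straight): the row player gets 1 ≥ -1.5 from Swerve, and the column player gets 5 ≥ 4 from Swerve — Nash equilibrium.

(Swerve, Swerve) and (Straight, Straight)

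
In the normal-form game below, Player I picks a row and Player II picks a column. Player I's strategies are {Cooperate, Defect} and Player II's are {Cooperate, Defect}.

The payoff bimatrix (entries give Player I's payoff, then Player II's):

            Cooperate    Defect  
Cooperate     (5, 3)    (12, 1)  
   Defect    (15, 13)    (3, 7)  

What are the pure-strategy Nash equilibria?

(Defect, Cooperate)

(Cooperate, Cooperate): Player I prefers Defect (15 > 5) — not an equilibrium.
(Cooperate, Defect): Player II prefers Cooperate (3 > 1) — not an equilibrium.
(Defect, Cooperate): Player I gets 15 ≥ 5 from Cooperate, and Player II gets 13 ≥ 7 from Defect — Nash equilibrium.
(Defect, Defect): Player I prefers Cooperate (12 > 3); Player II prefers Cooperate (13 > 7) — not an equilibrium.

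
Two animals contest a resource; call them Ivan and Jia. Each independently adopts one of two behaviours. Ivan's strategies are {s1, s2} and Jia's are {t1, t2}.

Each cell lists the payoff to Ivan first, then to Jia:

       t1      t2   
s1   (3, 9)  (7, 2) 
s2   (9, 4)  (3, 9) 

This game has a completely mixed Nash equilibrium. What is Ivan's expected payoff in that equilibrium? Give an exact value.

27/5

First find q, the probability Jia plays t1, from Ivan's indifference between s1 and s2: 3q + 7(1−q) = 9q + 3(1−q), giving q = 2/5.
Since Ivan is indifferent in equilibrium, Ivan's expected payoff equals the payoff from either row against (2/5, 3/5). Using s1: 3(2/5) + 7(3/5) = 27/5.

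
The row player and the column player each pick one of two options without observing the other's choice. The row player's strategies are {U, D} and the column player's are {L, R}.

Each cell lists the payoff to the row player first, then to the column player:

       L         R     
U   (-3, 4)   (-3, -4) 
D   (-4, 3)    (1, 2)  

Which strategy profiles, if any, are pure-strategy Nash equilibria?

(U, L)

(U, L): the row player gets -3 ≥ -4 from D, and the column player gets 4 ≥ -4 from R — Nash equilibrium.
(U, R): the row player prefers D (1 > -3); the column player prefers L (4 > -4) — not an equilibrium.
(D, L): the row player prefers U (-3 > -4) — not an equilibrium.
(D, R): the column player prefers L (3 > 2) — not an equilibrium.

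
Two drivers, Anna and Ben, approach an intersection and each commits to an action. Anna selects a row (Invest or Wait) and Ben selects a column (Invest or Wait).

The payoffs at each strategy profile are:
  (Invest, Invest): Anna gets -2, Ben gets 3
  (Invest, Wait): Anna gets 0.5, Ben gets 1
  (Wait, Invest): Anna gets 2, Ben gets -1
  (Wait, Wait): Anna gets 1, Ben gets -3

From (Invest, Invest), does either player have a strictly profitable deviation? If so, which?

Anna

Anna at (Invest, Invest) earns -2; deviating to Wait yields 2 — a strict improvement.
Ben earns 3; deviating to Wait yields 1 — not better.
Only Anna has a strictly profitable deviation.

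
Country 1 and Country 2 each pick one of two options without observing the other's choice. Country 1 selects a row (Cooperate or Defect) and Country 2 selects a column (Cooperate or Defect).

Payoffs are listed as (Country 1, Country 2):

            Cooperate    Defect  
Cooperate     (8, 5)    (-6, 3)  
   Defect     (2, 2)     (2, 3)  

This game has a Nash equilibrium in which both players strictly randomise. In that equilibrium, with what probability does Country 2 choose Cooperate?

Let c be the probability that Country 2 plays Cooperate. In a completely mixed equilibrium, Country 1 must be indifferent between Cooperate and Defect.
Country 1's expected payoff from Cooperate is 8c − 6(1−c); from Defect it is 2c + 2(1−c).
Setting these equal: 14c − 6 = 2, so c = 4/7.

4/7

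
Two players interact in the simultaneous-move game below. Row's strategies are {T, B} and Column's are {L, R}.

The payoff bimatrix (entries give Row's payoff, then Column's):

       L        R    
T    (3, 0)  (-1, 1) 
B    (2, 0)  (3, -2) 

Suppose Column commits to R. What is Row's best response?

Against R, Row earns -1 from T and 3 from B.
So B is the best response.

B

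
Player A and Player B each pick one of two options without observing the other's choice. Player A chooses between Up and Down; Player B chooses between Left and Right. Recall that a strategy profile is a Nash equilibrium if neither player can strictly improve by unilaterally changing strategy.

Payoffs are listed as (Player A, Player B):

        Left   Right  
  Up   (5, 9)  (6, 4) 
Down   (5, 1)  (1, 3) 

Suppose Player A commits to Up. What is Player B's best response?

Against Up, Player B earns 9 from Left and 4 from Right.
So Left is the best response.

Left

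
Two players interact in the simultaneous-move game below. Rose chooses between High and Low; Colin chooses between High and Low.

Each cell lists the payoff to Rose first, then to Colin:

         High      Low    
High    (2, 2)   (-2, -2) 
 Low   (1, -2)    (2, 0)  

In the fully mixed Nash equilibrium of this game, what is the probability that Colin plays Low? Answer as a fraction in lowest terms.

Let c be the probability that Colin plays High. In a completely mixed equilibrium, Rose must be indifferent between High and Low.
Rose's expected payoff from High is 2c − 2(1−c); from Low it is c + 2(1−c).
Setting these equal: 4c − 2 = −c + 2, so c = 4/5.
Therefore Colin plays Low with probability 1 − 4/5 = 1/5.

1/5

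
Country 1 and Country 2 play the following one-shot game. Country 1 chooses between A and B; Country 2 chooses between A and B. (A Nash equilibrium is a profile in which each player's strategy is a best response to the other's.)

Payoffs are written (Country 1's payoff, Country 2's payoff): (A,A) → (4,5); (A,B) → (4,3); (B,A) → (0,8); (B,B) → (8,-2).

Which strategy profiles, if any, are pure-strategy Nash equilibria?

(A, A)

(A, A): Country 1 gets 4 ≥ 0 from B, and Country 2 gets 5 ≥ 3 from B — Nash equilibrium.
(A, B): Country 1 prefers B (8 > 4); Country 2 prefers A (5 > 3) — not an equilibrium.
(B, A): Country 1 prefers A (4 > 0) — not an equilibrium.
(B, B): Country 2 prefers A (8 > -2) — not an equilibrium.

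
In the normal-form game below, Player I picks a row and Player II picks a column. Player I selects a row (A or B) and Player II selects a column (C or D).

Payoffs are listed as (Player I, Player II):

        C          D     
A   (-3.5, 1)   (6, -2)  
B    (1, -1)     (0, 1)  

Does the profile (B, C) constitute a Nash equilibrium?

At (B, C), Player I earns 1; switching to A would give -3.5, so Player I has no profitable deviation.
Player II earns -1; switching to D would give 1, so Player II would deviate.
Since at least one player can profitably deviate, this is not a Nash equilibrium.

No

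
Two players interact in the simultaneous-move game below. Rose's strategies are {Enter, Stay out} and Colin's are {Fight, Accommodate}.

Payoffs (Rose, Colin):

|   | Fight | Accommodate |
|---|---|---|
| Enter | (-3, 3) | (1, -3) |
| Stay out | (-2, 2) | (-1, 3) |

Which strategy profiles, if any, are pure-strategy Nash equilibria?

(Enter, Fight): Rose prefers Stay out (-2 > -3) — not an equilibrium.
(Enter, Accommodate): Colin prefers Fight (3 > -3) — not an equilibrium.
(Stay out, Fight): Colin prefers Accommodate (3 > 2) — not an equilibrium.
(Stay out, Accommodate): Rose prefers Enter (1 > -1) — not an equilibrium.

none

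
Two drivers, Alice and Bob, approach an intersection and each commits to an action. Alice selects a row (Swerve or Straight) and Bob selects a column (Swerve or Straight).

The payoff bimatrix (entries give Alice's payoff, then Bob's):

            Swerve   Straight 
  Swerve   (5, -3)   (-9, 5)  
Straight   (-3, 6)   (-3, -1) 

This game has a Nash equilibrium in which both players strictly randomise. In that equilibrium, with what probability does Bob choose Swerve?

3/7

Let q be the probability that Bob plays Swerve. In a completely mixed equilibrium, Alice must be indifferent between Swerve and Straight.
Alice's expected payoff from Swerve is 5q − 9(1−q); from Straight it is −3q − 3(1−q).
Setting these equal: 14q − 9 = -3, so q = 3/7.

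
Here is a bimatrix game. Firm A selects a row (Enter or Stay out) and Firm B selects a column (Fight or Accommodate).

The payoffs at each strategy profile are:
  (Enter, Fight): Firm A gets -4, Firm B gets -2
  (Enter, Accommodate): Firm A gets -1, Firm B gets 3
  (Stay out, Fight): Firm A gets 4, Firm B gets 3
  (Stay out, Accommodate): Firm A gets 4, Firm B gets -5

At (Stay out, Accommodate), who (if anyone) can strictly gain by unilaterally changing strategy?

Firm B

Firm A at (Stay out, Accommodate) earns 4; deviating to Enter yields -1 — not better.
Firm B earns -5; deviating to Fight yields 3 — a strict improvement.
Only Firm B has a strictly profitable deviation.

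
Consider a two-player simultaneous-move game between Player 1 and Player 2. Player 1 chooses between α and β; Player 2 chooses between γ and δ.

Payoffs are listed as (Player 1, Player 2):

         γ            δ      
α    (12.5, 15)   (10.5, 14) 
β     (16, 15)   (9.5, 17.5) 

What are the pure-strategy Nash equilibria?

(α, γ): Player 1 prefers β (16 > 12.5) — not an equilibrium.
(α, δ): Player 2 prefers γ (15 > 14) — not an equilibrium.
(β, γ): Player 2 prefers δ (17.5 > 15) — not an equilibrium.
(β, δ): Player 1 prefers α (10.5 > 9.5) — not an equilibrium.

none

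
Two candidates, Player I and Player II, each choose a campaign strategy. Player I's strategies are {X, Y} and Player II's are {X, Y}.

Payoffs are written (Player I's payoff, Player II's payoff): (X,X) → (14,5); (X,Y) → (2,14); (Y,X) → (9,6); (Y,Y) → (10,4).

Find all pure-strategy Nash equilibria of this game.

(X, X): Player II prefers Y (14 > 5) — not an equilibrium.
(X, Y): Player I prefers Y (10 > 2) — not an equilibrium.
(Y, X): Player I prefers X (14 > 9) — not an equilibrium.
(Y, Y): Player II prefers X (6 > 4) — not an equilibrium.

none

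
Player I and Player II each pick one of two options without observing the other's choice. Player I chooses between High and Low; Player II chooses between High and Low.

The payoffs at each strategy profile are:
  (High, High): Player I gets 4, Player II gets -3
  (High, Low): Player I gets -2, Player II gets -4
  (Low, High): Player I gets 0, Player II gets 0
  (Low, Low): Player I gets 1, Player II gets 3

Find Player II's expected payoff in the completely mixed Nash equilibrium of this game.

-9/4

First find p, the probability Player I plays High, from Player II's indifference between High and Low: −3p = −4p + 3(1−p), giving p = 3/4.
Since Player II is indifferent in equilibrium, Player II's expected payoff equals the payoff from either column against (3/4, 1/4). Using High: −3(3/4) = -9/4.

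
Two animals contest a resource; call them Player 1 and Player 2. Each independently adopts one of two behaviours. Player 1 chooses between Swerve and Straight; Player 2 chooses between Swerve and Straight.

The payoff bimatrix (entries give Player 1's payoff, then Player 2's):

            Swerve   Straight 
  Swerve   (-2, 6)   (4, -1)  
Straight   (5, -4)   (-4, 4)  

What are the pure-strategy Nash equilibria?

(Swerve, Swerve): Player 1 prefers Straight (5 > -2) — not an equilibrium.
(Swerve, Straight): Player 2 prefers Swerve (6 > -1) — not an equilibrium.
(Straight, Swerve): Player 2 prefers Straight (4 > -4) — not an equilibrium.
(Straight, Straight): Player 1 prefers Swerve (4 > -4) — not an equilibrium.

none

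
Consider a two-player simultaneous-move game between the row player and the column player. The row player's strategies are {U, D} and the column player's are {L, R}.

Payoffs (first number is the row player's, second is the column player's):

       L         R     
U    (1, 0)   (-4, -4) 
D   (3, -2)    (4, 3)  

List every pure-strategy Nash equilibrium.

(D, R)

(U, L): the row player prefers D (3 > 1) — not an equilibrium.
(U, R): the row player prefers D (4 > -4); the column player prefers L (0 > -4) — not an equilibrium.
(D, L): the column player prefers R (3 > -2) — not an equilibrium.
(D, R): the row player gets 4 ≥ -4 from U, and the column player gets 3 ≥ -2 from L — Nash equilibrium.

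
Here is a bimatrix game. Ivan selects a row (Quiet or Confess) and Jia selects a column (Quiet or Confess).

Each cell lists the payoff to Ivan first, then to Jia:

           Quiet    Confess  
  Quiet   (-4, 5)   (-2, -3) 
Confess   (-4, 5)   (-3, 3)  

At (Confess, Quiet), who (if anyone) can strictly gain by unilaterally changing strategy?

Ivan at (Confess, Quiet) earns -4; deviating to Quiet yields -4 — not better.
Jia earns 5; deviating to Confess yields 3 — not better.
Neither player can strictly improve; the profile is a Nash equilibrium.

Neither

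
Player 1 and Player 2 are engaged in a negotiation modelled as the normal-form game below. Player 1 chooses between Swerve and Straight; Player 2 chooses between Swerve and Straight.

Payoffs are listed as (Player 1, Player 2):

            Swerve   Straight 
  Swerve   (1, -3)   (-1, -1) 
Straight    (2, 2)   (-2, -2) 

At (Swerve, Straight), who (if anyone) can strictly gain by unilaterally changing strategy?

Neither

Player 1 at (Swerve, Straight) earns -1; deviating to Straight yields -2 — not better.
Player 2 earns -1; deviating to Swerve yields -3 — not better.
Neither player can strictly improve; the profile is a Nash equilibrium.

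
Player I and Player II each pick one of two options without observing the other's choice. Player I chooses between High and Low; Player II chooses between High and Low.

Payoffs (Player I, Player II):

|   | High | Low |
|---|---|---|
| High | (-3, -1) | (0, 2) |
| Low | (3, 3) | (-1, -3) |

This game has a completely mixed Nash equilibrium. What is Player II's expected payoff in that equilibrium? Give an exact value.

1/3

First find p, the probability Player I plays High, from Player II's indifference between High and Low: −p + 3(1−p) = 2p − 3(1−p), giving p = 2/3.
Since Player II is indifferent in equilibrium, Player II's expected payoff equals the payoff from either column against (2/3, 1/3). Using High: −(2/3) + 3(1/3) = 1/3.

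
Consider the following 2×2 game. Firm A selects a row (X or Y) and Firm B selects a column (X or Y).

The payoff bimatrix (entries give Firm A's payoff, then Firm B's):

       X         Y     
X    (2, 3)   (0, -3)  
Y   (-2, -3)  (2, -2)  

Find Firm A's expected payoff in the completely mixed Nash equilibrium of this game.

2/3

First find q, the probability Firm B plays X, from Firm A's indifference between X and Y: 2q = −2q + 2(1−q), giving q = 1/3.
Since Firm A is indifferent in equilibrium, Firm A's expected payoff equals the payoff from either row against (1/3, 2/3). Using X: 2(1/3) = 2/3.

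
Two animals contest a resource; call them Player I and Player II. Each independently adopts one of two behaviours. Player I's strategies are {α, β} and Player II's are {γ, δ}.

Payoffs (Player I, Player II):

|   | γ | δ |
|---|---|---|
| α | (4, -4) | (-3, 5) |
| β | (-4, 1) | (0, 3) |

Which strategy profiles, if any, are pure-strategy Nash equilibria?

(β, δ)

(α, γ): Player II prefers δ (5 > -4) — not an equilibrium.
(α, δ): Player I prefers β (0 > -3) — not an equilibrium.
(β, γ): Player I prefers α (4 > -4); Player II prefers δ (3 > 1) — not an equilibrium.
(β, δ): Player I gets 0 ≥ -3 from α, and Player II gets 3 ≥ 1 from γ — Nash equilibrium.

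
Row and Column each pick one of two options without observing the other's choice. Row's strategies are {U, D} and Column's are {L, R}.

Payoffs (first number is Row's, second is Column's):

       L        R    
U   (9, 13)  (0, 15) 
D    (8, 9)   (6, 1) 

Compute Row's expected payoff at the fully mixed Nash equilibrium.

54/7

First find y, the probability Column plays L, from Row's indifference between U and D: 9y = 8y + 6(1−y), giving y = 6/7.
Since Row is indifferent in equilibrium, Row's expected payoff equals the payoff from either row against (6/7, 1/7). Using U: 9(6/7) = 54/7.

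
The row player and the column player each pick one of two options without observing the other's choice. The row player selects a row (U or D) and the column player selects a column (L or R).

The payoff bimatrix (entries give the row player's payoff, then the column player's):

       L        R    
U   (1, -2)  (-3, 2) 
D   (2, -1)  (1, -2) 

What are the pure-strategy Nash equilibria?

(U, L): the row player prefers D (2 > 1); the column player prefers R (2 > -2) — not an equilibrium.
(U, R): the row player prefers D (1 > -3) — not an equilibrium.
(D, L): the row player gets 2 ≥ 1 from U, and the column player gets -1 ≥ -2 from R — Nash equilibrium.
(D, R): the column player prefers L (-1 > -2) — not an equilibrium.

(D, L)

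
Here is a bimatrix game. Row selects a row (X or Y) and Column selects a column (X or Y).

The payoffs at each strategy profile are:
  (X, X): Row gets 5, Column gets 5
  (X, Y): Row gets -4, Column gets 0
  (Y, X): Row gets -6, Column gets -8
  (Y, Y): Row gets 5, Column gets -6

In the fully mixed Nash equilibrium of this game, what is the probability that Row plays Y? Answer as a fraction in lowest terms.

5/7

Let x be the probability that Row plays X. In a completely mixed equilibrium, Column must be indifferent between X and Y.
Column's expected payoff from X is 5x − 8(1−x); from Y it is −6(1−x).
Setting these equal: 13x − 8 = 6x − 6, so x = 2/7.
Therefore Row plays Y with probability 1 − 2/7 = 5/7.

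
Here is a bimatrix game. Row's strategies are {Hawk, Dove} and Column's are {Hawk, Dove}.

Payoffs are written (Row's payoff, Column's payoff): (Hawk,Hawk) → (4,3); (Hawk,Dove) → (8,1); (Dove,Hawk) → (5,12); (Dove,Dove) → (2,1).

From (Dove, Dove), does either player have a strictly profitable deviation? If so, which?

Both

Row at (Dove, Dove) earns 2; deviating to Hawk yields 8 — a strict improvement.
Column earns 1; deviating to Hawk yields 12 — a strict improvement.
Both Row and Column have strictly profitable deviations.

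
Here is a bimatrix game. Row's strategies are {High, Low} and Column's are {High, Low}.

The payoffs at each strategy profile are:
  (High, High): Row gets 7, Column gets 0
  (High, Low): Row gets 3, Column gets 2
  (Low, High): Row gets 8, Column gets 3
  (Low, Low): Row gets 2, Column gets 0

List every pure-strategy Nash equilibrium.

(High, Low) and (Low, High)

(High, High): Row prefers Low (8 > 7); Column prefers Low (2 > 0) — not an equilibrium.
(High, Low): Row gets 3 ≥ 2 from Low, and Column gets 2 ≥ 0 from High — Nash equilibrium.
(Low, High): Row gets 8 ≥ 7 from High, and Column gets 3 ≥ 0 from Low — Nash equilibrium.
(Low, Low): Row prefers High (3 > 2); Column prefers High (3 > 0) — not an equilibrium.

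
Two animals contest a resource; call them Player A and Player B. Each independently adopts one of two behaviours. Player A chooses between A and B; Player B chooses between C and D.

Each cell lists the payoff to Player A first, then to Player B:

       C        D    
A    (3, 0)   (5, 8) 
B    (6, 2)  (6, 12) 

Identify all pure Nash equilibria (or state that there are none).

(A, C): Player A prefers B (6 > 3); Player B prefers D (8 > 0) — not an equilibrium.
(A, D): Player A prefers B (6 > 5) — not an equilibrium.
(B, C): Player B prefers D (12 > 2) — not an equilibrium.
(B, D): Player A gets 6 ≥ 5 from A, and Player B gets 12 ≥ 2 from C — Nash equilibrium.

(B, D)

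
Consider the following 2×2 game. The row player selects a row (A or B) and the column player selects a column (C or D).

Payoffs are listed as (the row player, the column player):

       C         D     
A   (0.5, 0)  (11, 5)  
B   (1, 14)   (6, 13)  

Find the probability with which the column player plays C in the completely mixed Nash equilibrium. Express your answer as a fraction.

10/11

Let y be the probability that the column player plays C. In a completely mixed equilibrium, the row player must be indifferent between A and B.
The row player's expected payoff from A is 0.5y + 11(1−y); from B it is y + 6(1−y).
Setting these equal: −10.5y + 11 = −5y + 6, so y = 10/11.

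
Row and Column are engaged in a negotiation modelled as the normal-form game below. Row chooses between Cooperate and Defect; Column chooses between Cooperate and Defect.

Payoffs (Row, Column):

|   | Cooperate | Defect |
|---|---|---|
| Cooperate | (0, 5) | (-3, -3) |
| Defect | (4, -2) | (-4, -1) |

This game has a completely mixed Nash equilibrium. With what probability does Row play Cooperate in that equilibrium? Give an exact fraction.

1/9

Let p be the probability that Row plays Cooperate. In a completely mixed equilibrium, Column must be indifferent between Cooperate and Defect.
Column's expected payoff from Cooperate is 5p − 2(1−p); from Defect it is −3p − (1−p).
Setting these equal: 7p − 2 = −2p − 1, so p = 1/9.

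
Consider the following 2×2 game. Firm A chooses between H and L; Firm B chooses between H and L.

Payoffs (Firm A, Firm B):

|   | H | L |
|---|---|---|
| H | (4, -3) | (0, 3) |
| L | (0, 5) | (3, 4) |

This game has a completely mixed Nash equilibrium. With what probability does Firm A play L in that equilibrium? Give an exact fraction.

6/7

Let x be the probability that Firm A plays H. In a completely mixed equilibrium, Firm B must be indifferent between H and L.
Firm B's expected payoff from H is −3x + 5(1−x); from L it is 3x + 4(1−x).
Setting these equal: −8x + 5 = −x + 4, so x = 1/7.
Therefore Firm A plays L with probability 1 − 1/7 = 6/7.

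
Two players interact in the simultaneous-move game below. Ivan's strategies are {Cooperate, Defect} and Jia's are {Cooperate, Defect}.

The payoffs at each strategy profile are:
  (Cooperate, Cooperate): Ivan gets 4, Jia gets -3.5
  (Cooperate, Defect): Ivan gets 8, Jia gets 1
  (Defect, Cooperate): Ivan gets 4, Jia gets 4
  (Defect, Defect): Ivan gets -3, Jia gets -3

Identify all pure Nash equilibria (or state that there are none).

(Cooperate, Defect) and (Defect, Cooperate)

(Cooperate, Cooperate): Jia prefers Defect (1 > -3.5) — not an equilibrium.
(Cooperate, Defect): Ivan gets 8 ≥ -3 from Defect, and Jia gets 1 ≥ -3.5 from Cooperate — Nash equilibrium.
(Defect, Cooperate): Ivan gets 4 ≥ 4 from Cooperate, and Jia gets 4 ≥ -3 from Defect — Nash equilibrium.
(Defect, Defect): Ivan prefers Cooperate (8 > -3); Jia prefers Cooperate (4 > -3) — not an equilibrium.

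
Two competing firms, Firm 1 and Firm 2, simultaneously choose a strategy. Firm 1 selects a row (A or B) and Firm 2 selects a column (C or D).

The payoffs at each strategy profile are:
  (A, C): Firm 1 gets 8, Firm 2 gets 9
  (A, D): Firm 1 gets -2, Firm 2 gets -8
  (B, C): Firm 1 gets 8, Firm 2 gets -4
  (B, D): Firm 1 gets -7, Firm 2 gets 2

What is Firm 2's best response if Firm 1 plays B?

Against B, Firm 2 earns -4 from C and 2 from D.
So D is the best response.

D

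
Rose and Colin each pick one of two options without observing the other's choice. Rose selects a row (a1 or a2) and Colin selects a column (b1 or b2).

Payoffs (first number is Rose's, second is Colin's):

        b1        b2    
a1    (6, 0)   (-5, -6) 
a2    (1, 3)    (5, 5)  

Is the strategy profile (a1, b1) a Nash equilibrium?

At (a1, b1), Rose earns 6; switching to a2 would give 1, so Rose has no profitable deviation.
Colin earns 0; switching to b2 would give -6, so Colin has no profitable deviation.
Neither player can gain by a unilateral deviation, so this profile is a Nash equilibrium.

Yes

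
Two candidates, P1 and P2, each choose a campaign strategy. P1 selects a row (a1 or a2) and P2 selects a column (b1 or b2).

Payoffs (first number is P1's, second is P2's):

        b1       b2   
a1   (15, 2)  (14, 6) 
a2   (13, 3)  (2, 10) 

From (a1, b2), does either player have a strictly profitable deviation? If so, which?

Neither

P1 at (a1, b2) earns 14; deviating to a2 yields 2 — not better.
P2 earns 6; deviating to b1 yields 2 — not better.
Neither player can strictly improve; the profile is a Nash equilibrium.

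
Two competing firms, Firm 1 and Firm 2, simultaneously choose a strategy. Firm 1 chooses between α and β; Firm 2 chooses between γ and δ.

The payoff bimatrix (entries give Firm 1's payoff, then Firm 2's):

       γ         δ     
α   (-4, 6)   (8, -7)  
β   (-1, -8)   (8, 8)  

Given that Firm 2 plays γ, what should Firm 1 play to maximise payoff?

Against γ, Firm 1 earns -4 from α and -1 from β.
So β is the best response.

β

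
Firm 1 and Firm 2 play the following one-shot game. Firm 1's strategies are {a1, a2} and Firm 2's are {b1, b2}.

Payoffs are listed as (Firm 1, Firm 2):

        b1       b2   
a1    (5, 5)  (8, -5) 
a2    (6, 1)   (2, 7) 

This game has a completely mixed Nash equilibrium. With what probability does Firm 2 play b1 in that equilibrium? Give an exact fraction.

6/7

Let q be the probability that Firm 2 plays b1. In a completely mixed equilibrium, Firm 1 must be indifferent between a1 and a2.
Firm 1's expected payoff from a1 is 5q + 8(1−q); from a2 it is 6q + 2(1−q).
Setting these equal: −3q + 8 = 4q + 2, so q = 6/7.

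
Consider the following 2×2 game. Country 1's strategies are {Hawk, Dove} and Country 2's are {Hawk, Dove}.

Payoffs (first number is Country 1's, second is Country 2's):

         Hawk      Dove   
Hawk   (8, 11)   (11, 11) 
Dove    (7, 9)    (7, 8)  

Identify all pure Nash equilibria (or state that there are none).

(Hawk, Hawk) and (Hawk, Dove)

(Hawk, Hawk): Country 1 gets 8 ≥ 7 from Dove, and Country 2 gets 11 ≥ 11 from Dove — Nash equilibrium.
(Hawk, Dove): Country 1 gets 11 ≥ 7 from Dove, and Country 2 gets 11 ≥ 11 from Hawk — Nash equilibrium.
(Dove, Hawk): Country 1 prefers Hawk (8 > 7) — not an equilibrium.
(Dove, Dove): Country 1 prefers Hawk (11 > 7); Country 2 prefers Hawk (9 > 8) — not an equilibrium.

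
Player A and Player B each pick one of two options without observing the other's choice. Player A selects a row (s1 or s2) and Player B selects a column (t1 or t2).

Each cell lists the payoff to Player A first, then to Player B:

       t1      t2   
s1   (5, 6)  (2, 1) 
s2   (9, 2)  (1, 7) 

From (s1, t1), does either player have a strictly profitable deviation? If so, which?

Player A at (s1, t1) earns 5; deviating to s2 yields 9 — a strict improvement.
Player B earns 6; deviating to t2 yields 1 — not better.
Only Player A has a strictly profitable deviation.

Player A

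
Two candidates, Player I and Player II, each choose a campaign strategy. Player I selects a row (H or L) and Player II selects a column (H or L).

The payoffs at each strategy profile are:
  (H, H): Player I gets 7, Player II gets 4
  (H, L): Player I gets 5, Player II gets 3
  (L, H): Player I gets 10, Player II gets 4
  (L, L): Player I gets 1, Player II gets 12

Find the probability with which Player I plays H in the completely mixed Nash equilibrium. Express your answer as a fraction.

Let p be the probability that Player I plays H. In a completely mixed equilibrium, Player II must be indifferent between H and L.
Player II's expected payoff from H is 4p + 4(1−p); from L it is 3p + 12(1−p).
Setting these equal: 4 = −9p + 12, so p = 8/9.

8/9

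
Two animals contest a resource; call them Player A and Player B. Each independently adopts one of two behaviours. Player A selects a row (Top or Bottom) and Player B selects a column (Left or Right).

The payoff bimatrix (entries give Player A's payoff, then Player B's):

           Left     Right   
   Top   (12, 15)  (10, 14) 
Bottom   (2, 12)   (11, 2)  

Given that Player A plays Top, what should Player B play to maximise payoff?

Left

Against Top, Player B earns 15 from Left and 14 from Right.
So Left is the best response.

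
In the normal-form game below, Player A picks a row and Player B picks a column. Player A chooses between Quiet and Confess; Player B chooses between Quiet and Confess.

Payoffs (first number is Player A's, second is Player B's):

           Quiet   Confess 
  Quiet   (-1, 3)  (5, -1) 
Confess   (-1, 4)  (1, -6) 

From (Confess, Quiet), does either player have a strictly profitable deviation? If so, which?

Neither

Player A at (Confess, Quiet) earns -1; deviating to Quiet yields -1 — not better.
Player B earns 4; deviating to Confess yields -6 — not better.
Neither player can strictly improve; the profile is a Nash equilibrium.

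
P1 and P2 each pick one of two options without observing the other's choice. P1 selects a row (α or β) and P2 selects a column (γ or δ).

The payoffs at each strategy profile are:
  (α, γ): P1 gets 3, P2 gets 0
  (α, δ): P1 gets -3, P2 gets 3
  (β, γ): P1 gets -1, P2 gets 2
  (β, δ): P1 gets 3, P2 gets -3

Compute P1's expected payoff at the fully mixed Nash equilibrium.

First find q, the probability P2 plays γ, from P1's indifference between α and β: 3q − 3(1−q) = −q + 3(1−q), giving q = 3/5.
Since P1 is indifferent in equilibrium, P1's expected payoff equals the payoff from either row against (3/5, 2/5). Using α: 3(3/5) − 3(2/5) = 3/5.

3/5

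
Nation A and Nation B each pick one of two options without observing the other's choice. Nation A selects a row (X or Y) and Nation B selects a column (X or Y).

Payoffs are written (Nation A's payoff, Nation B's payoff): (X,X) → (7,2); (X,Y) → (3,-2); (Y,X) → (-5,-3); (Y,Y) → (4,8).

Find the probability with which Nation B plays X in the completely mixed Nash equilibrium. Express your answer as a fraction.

Let q be the probability that Nation B plays X. In a completely mixed equilibrium, Nation A must be indifferent between X and Y.
Nation A's expected payoff from X is 7q + 3(1−q); from Y it is −5q + 4(1−q).
Setting these equal: 4q + 3 = −9q + 4, so q = 1/13.

1/13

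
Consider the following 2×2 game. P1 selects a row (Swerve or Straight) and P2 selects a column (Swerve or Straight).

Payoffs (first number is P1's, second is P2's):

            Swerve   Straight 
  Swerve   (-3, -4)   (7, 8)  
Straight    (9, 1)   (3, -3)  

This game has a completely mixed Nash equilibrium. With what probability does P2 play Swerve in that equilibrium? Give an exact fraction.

Let y be the probability that P2 plays Swerve. In a completely mixed equilibrium, P1 must be indifferent between Swerve and Straight.
P1's expected payoff from Swerve is −3y + 7(1−y); from Straight it is 9y + 3(1−y).
Setting these equal: −10y + 7 = 6y + 3, so y = 1/4.

1/4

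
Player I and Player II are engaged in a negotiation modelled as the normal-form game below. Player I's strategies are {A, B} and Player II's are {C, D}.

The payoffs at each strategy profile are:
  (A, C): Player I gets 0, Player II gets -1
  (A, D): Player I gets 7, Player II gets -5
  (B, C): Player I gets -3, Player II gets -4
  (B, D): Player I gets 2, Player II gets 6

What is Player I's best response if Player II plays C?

A

Against C, Player I earns 0 from A and -3 from B.
So A is the best response.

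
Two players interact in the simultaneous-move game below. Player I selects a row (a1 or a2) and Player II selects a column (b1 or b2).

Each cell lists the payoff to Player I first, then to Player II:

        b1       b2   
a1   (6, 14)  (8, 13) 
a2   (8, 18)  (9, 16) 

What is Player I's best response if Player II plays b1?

a2

Against b1, Player I earns 6 from a1 and 8 from a2.
So a2 is the best response.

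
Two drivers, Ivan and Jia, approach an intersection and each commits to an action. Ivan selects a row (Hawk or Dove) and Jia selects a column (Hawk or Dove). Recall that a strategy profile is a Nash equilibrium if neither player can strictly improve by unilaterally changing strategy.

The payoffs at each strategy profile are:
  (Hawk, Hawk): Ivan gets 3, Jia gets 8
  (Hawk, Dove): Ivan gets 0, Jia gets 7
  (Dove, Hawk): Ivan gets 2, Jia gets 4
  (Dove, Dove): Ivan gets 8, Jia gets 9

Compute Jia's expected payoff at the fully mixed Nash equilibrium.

First find p, the probability Ivan plays Hawk, from Jia's indifference between Hawk and Dove: 8p + 4(1−p) = 7p + 9(1−p), giving p = 5/6.
Since Jia is indifferent in equilibrium, Jia's expected payoff equals the payoff from either column against (5/6, 1/6). Using Hawk: 8(5/6) + 4(1/6) = 22/3.

22/3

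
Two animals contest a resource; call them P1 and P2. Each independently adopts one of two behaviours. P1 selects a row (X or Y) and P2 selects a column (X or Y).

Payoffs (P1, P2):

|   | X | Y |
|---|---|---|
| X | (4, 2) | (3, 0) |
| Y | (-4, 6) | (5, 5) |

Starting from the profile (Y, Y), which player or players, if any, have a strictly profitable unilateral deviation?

P1 at (Y, Y) earns 5; deviating to X yields 3 — not better.
P2 earns 5; deviating to X yields 6 — a strict improvement.
Only P2 has a strictly profitable deviation.

P2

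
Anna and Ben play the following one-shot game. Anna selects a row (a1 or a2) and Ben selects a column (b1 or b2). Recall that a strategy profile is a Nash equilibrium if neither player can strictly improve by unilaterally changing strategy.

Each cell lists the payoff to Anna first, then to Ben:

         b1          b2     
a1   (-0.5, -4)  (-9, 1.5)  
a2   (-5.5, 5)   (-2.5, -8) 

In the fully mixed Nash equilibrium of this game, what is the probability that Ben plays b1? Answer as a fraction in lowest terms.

13/23

Let c be the probability that Ben plays b1. In a completely mixed equilibrium, Anna must be indifferent between a1 and a2.
Anna's expected payoff from a1 is −0.5c − 9(1−c); from a2 it is −5.5c − 2.5(1−c).
Setting these equal: 8.5c − 9 = −3c − 2.5, so c = 13/23.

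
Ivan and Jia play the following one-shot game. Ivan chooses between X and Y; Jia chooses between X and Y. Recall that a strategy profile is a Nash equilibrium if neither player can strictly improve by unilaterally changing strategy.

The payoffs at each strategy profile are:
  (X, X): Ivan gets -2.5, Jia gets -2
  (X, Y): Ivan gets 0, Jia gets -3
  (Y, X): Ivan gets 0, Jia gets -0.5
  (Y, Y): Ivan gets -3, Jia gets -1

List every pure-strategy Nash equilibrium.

(Y, X)

(X, X): Ivan prefers Y (0 > -2.5) — not an equilibrium.
(X, Y): Jia prefers X (-2 > -3) — not an equilibrium.
(Y, X): Ivan gets 0 ≥ -2.5 from X, and Jia gets -0.5 ≥ -1 from Y — Nash equilibrium.
(Y, Y): Ivan prefers X (0 > -3); Jia prefers X (-0.5 > -1) — not an equilibrium.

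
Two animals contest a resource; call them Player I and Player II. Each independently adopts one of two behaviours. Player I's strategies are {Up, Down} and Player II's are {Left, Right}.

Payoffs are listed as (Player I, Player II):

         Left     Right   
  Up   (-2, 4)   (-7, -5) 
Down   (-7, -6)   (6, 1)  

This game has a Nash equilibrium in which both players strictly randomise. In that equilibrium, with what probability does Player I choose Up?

Let r be the probability that Player I plays Up. In a completely mixed equilibrium, Player II must be indifferent between Left and Right.
Player II's expected payoff from Left is 4r − 6(1−r); from Right it is −5r + (1−r).
Setting these equal: 10r − 6 = −6r + 1, so r = 7/16.

7/16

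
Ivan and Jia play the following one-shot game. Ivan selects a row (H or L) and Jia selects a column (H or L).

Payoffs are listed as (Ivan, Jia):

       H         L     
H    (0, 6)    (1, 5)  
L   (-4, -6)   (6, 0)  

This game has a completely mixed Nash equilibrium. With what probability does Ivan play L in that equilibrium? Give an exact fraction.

Let r be the probability that Ivan plays H. In a completely mixed equilibrium, Jia must be indifferent between H and L.
Jia's expected payoff from H is 6r − 6(1−r); from L it is 5r.
Setting these equal: 12r − 6 = 5r, so r = 6/7.
Therefore Ivan plays L with probability 1 − 6/7 = 1/7.

1/7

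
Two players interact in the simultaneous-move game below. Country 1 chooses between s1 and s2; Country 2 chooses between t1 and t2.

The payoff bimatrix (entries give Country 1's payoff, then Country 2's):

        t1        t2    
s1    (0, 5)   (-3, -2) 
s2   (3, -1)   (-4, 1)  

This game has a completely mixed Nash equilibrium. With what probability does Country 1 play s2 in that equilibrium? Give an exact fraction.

Let x be the probability that Country 1 plays s1. In a completely mixed equilibrium, Country 2 must be indifferent between t1 and t2.
Country 2's expected payoff from t1 is 5x − (1−x); from t2 it is −2x + (1−x).
Setting these equal: 6x − 1 = −3x + 1, so x = 2/9.
Therefore Country 1 plays s2 with probability 1 − 2/9 = 7/9.

7/9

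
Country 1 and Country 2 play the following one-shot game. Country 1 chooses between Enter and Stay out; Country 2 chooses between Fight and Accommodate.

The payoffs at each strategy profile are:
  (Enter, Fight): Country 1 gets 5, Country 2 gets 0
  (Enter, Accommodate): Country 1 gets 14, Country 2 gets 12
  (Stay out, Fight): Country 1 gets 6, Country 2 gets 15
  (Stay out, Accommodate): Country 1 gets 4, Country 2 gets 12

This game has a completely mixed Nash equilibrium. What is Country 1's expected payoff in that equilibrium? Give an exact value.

64/11

First find q, the probability Country 2 plays Fight, from Country 1's indifference between Enter and Stay out: 5q + 14(1−q) = 6q + 4(1−q), giving q = 10/11.
Since Country 1 is indifferent in equilibrium, Country 1's expected payoff equals the payoff from either row against (10/11, 1/11). Using Enter: 5(10/11) + 14(1/11) = 64/11.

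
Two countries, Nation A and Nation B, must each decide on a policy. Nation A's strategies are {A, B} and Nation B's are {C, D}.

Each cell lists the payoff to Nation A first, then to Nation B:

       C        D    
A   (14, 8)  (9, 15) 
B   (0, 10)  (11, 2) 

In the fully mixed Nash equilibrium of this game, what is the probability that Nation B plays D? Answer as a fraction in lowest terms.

7/8

Let y be the probability that Nation B plays C. In a completely mixed equilibrium, Nation A must be indifferent between A and B.
Nation A's expected payoff from A is 14y + 9(1−y); from B it is 11(1−y).
Setting these equal: 5y + 9 = −11y + 11, so y = 1/8.
Therefore Nation B plays D with probability 1 − 1/8 = 7/8.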